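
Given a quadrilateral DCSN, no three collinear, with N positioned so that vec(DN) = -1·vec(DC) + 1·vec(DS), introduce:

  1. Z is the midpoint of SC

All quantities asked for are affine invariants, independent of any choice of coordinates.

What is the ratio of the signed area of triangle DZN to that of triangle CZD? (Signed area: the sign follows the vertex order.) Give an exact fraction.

[DZN]:[CZD] = 2

Work in coordinates with D = (0, 0), C = (1, 0), S = (0, 1), N = (-1, 1).
1. Z is the midpoint of SC ⇒ Z = (1/2, 1/2)
2·[DZN] = 1, 2·[CZD] = 1/2
[DZN]:[CZD] = 1:1/2 = 2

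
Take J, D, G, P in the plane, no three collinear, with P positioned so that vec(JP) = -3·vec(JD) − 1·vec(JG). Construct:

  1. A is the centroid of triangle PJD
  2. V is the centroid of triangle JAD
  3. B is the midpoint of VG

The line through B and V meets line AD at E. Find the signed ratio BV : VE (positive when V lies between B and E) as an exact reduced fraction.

BV:VE = 17/2

Work in coordinates with J = (0, 0), D = (1, 0), G = (0, 1), P = (-3, -1).
1. A is the centroid of triangle PJD ⇒ A = (-2/3, -1/3)
2. V is the centroid of triangle JAD ⇒ V = (1/9, -1/9)
3. B is the midpoint of VG ⇒ B = (1/18, 4/9)
line BV meets AD at E = (2/17, -3/17)
V = B + t·(E−B) with t = 17/19, so BV:VE = 17/19:2/19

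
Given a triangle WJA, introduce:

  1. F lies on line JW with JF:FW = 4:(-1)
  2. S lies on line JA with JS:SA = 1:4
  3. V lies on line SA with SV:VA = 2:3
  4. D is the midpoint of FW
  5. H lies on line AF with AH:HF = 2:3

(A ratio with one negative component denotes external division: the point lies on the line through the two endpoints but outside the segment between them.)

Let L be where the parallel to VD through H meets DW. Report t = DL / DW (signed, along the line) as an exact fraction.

Assign W = (0, 0), J = (1, 0), A = (0, 1) — the answer is frame-independent, so this choice is without loss of generality.
1. F lies on line JW with JF:FW = 4:(-1) ⇒ F = (-1/3, 0)
2. S lies on line JA with JS:SA = 1:4 ⇒ S = (4/5, 1/5)
3. V lies on line SA with SV:VA = 2:3 ⇒ V = (12/25, 13/25)
4. D is the midpoint of FW ⇒ D = (-1/6, 0)
5. H lies on line AF with AH:HF = 2:3 ⇒ H = (-2/15, 3/5)
through H parallel to VD: direction (-97/150, -13/25); meets DW at L = (-343/390, 0)
L = D + t·(W−D) with t = -278/65

t = -278/65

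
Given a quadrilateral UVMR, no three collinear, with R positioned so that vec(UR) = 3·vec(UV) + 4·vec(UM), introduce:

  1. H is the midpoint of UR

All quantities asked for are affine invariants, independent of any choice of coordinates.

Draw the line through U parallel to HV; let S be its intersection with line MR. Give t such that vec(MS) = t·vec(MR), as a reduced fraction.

t = 1/9

Choose coordinates U = (0, 0), V = (1, 0), M = (0, 1), R = (3, 4).
1. H is the midpoint of UR ⇒ H = (3/2, 2)
through U parallel to HV: direction (-1/2, -2); meets MR at S = (1/3, 4/3)
S = M + t·(R−M) with t = 1/9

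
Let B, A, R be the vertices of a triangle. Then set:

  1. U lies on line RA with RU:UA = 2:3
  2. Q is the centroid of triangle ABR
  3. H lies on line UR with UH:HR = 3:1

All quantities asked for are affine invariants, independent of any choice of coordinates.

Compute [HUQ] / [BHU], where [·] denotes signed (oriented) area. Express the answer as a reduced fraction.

Set B = (0, 0), A = (1, 0), R = (0, 1); any affine frame gives the same invariant.
1. U lies on line RA with RU:UA = 2:3 ⇒ U = (2/5, 3/5)
2. Q is the centroid of triangle ABR ⇒ Q = (1/3, 1/3)
3. H lies on line UR with UH:HR = 3:1 ⇒ H = (1/10, 9/10)
2·[HUQ] = -1/10, 2·[BHU] = -3/10
[HUQ]:[BHU] = -1/10:-3/10 = 1/3

[HUQ]:[BHU] = 1/3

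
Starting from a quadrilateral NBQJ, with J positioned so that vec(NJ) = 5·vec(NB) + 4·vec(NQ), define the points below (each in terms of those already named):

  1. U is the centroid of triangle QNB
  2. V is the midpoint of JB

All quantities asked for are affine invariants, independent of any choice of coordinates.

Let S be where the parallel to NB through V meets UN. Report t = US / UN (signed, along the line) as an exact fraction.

Set N = (0, 0), B = (1, 0), Q = (0, 1), J = (5, 4); any affine frame gives the same invariant.
1. U is the centroid of triangle QNB ⇒ U = (1/3, 1/3)
2. V is the midpoint of JB ⇒ V = (3, 2)
through V parallel to NB: direction (1, 0); meets UN at S = (2, 2)
S = U + t·(N−U) with t = -5

t = -5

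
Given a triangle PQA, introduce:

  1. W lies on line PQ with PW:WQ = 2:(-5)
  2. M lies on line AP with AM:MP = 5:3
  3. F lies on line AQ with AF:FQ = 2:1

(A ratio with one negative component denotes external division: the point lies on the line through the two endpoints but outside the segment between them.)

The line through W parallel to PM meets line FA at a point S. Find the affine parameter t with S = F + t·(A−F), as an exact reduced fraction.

t = 2

Work in coordinates with P = (0, 0), Q = (1, 0), A = (0, 1).
1. W lies on line PQ with PW:WQ = 2:(-5) ⇒ W = (-2/3, 0)
2. M lies on line AP with AM:MP = 5:3 ⇒ M = (0, 3/8)
3. F lies on line AQ with AF:FQ = 2:1 ⇒ F = (2/3, 1/3)
through W parallel to PM: direction (0, 3/8); meets FA at S = (-2/3, 5/3)
S = F + t·(A−F) with t = 2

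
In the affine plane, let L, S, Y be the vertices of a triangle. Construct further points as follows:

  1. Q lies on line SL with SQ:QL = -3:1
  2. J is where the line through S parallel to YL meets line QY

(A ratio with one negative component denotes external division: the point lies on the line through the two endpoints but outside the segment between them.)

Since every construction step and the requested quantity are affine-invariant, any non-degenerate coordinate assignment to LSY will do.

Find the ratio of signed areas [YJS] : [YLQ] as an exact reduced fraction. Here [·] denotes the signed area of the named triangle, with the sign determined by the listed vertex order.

Set L = (0, 0), S = (1, 0), Y = (0, 1); any affine frame gives the same invariant.
1. Q lies on line SL with SQ:QL = -3:1 ⇒ Q = (-1/2, 0)
2. J is where the line through S parallel to YL meets line QY ⇒ J = (1, 3)
2·[YJS] = -3, 2·[YLQ] = -1/2
[YJS]:[YLQ] = -3:-1/2 = 6

[YJS]:[YLQ] = 6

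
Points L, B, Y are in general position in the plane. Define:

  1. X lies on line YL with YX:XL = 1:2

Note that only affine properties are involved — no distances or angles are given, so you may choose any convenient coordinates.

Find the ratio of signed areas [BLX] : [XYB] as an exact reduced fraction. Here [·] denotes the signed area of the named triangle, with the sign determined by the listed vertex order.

[BLX]:[XYB] = 2

Set L = (0, 0), B = (1, 0), Y = (0, 1); any affine frame gives the same invariant.
1. X lies on line YL with YX:XL = 1:2 ⇒ X = (0, 2/3)
2·[BLX] = -2/3, 2·[XYB] = -1/3
[BLX]:[XYB] = -2/3:-1/3 = 2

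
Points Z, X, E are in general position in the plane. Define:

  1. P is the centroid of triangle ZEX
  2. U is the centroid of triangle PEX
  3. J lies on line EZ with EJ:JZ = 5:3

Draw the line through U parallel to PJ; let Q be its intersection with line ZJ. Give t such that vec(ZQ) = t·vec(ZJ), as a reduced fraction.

Assign Z = (0, 0), X = (1, 0), E = (0, 1) — the answer is frame-independent, so this choice is without loss of generality.
1. P is the centroid of triangle ZEX ⇒ P = (1/3, 1/3)
2. U is the centroid of triangle PEX ⇒ U = (4/9, 4/9)
3. J lies on line EZ with EJ:JZ = 5:3 ⇒ J = (0, 3/8)
through U parallel to PJ: direction (-1/3, 1/24); meets ZJ at Q = (0, 1/2)
Q = Z + t·(J−Z) with t = 4/3

t = 4/3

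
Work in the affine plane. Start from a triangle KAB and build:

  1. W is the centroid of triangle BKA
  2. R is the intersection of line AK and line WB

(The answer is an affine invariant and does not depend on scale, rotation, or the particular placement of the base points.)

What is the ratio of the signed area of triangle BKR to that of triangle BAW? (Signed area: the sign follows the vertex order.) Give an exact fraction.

Choose coordinates K = (0, 0), A = (1, 0), B = (0, 1).
1. W is the centroid of triangle BKA ⇒ W = (1/3, 1/3)
2. R is the intersection of line AK and line WB ⇒ R = (1/2, 0)
2·[BKR] = 1/2, 2·[BAW] = -1/3
[BKR]:[BAW] = 1/2:-1/3 = -3/2

[BKR]:[BAW] = -3/2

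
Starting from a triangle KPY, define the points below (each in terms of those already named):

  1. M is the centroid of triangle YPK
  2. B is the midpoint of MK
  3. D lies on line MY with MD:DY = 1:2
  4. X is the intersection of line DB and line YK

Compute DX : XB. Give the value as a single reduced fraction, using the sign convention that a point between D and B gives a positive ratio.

Work in coordinates with K = (0, 0), P = (1, 0), Y = (0, 1).
1. M is the centroid of triangle YPK ⇒ M = (1/3, 1/3)
2. B is the midpoint of MK ⇒ B = (1/6, 1/6)
3. D lies on line MY with MD:DY = 1:2 ⇒ D = (2/9, 5/9)
4. X is the intersection of line DB and line YK ⇒ X = (0, -1)
X = D + t·(B−D) with t = 4, so DX:XB = t:(1−t) = 4:-3

DX:XB = -4/3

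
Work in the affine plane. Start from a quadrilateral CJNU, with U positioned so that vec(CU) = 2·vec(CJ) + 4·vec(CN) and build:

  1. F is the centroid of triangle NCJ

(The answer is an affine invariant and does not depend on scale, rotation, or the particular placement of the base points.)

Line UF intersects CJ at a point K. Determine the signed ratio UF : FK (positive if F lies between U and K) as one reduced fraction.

Assign C = (0, 0), J = (1, 0), N = (0, 1), U = (2, 4) — the answer is frame-independent, so this choice is without loss of generality.
1. F is the centroid of triangle NCJ ⇒ F = (1/3, 1/3)
line UF meets CJ at K = (2/11, 0)
F = U + t·(K−U) with t = 11/12, so UF:FK = 11/12:1/12

UF:FK = 11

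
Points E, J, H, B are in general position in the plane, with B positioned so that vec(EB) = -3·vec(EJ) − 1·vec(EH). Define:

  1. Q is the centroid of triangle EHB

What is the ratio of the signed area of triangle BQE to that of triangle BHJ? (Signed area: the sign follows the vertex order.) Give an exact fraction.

[BQE]:[BHJ] = 1/5

Set E = (0, 0), J = (1, 0), H = (0, 1), B = (-3, -1); any affine frame gives the same invariant.
1. Q is the centroid of triangle EHB ⇒ Q = (-1, 0)
2·[BQE] = -1, 2·[BHJ] = -5
[BQE]:[BHJ] = -1:-5 = 1/5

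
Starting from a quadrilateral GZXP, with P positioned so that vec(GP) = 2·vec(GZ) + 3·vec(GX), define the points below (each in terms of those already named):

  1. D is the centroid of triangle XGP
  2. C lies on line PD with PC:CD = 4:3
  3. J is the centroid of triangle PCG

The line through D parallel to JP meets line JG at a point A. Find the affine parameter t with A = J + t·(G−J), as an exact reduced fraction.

Choose coordinates G = (0, 0), Z = (1, 0), X = (0, 1), P = (2, 3).
1. D is the centroid of triangle XGP ⇒ D = (2/3, 4/3)
2. C lies on line PD with PC:CD = 4:3 ⇒ C = (26/21, 43/21)
3. J is the centroid of triangle PCG ⇒ J = (68/63, 106/63)
through D parallel to JP: direction (58/63, 83/63); meets JG at A = (187/63, 583/126)
A = J + t·(G−J) with t = -7/4

t = -7/4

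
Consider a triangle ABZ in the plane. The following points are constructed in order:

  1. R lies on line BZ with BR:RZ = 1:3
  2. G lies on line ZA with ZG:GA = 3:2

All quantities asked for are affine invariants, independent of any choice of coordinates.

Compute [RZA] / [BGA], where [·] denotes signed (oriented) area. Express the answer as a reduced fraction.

Assign A = (0, 0), B = (1, 0), Z = (0, 1) — the answer is frame-independent, so this choice is without loss of generality.
1. R lies on line BZ with BR:RZ = 1:3 ⇒ R = (3/4, 1/4)
2. G lies on line ZA with ZG:GA = 3:2 ⇒ G = (0, 2/5)
2·[RZA] = 3/4, 2·[BGA] = 2/5
[RZA]:[BGA] = 3/4:2/5 = 15/8

[RZA]:[BGA] = 15/8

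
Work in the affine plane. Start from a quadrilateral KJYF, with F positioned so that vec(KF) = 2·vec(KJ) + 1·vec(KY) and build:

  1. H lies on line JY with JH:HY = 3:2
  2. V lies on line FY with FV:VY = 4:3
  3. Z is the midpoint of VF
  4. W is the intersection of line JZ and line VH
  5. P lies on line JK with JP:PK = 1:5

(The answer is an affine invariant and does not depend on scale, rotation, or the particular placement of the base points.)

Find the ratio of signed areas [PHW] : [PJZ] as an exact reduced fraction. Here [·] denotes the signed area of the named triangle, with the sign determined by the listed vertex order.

[PHW]:[PJZ] = -282/35

Set K = (0, 0), J = (1, 0), Y = (0, 1), F = (2, 1); any affine frame gives the same invariant.
1. H lies on line JY with JH:HY = 3:2 ⇒ H = (2/5, 3/5)
2. V lies on line FY with FV:VY = 4:3 ⇒ V = (6/7, 1)
3. Z is the midpoint of VF ⇒ Z = (10/7, 1)
4. W is the intersection of line JZ and line VH ⇒ W = (62/35, 9/5)
5. P lies on line JK with JP:PK = 1:5 ⇒ P = (5/6, 0)
2·[PHW] = -47/35, 2·[PJZ] = 1/6
[PHW]:[PJZ] = -47/35:1/6 = -282/35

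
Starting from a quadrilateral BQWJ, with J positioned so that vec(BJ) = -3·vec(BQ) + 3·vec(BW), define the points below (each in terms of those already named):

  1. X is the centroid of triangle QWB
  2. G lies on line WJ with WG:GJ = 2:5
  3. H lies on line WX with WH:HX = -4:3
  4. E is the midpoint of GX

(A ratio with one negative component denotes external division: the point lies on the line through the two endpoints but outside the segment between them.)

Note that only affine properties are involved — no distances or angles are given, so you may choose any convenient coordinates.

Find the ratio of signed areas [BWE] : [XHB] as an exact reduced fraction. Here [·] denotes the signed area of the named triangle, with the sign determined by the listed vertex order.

Work in coordinates with B = (0, 0), Q = (1, 0), W = (0, 1), J = (-3, 3).
1. X is the centroid of triangle QWB ⇒ X = (1/3, 1/3)
2. G lies on line WJ with WG:GJ = 2:5 ⇒ G = (-6/7, 11/7)
3. H lies on line WX with WH:HX = -4:3 ⇒ H = (4/3, -5/3)
4. E is the midpoint of GX ⇒ E = (-11/42, 20/21)
2·[BWE] = 11/42, 2·[XHB] = -1
[BWE]:[XHB] = 11/42:-1 = -11/42

[BWE]:[XHB] = -11/42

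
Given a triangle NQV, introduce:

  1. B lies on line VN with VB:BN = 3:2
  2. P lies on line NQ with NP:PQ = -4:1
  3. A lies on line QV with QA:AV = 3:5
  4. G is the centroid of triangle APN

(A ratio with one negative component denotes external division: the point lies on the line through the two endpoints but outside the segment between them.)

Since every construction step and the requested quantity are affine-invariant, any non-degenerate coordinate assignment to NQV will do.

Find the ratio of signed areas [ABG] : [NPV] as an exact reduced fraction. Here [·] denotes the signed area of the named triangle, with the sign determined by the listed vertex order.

Set N = (0, 0), Q = (1, 0), V = (0, 1); any affine frame gives the same invariant.
1. B lies on line VN with VB:BN = 3:2 ⇒ B = (0, 2/5)
2. P lies on line NQ with NP:PQ = -4:1 ⇒ P = (4/3, 0)
3. A lies on line QV with QA:AV = 3:5 ⇒ A = (5/8, 3/8)
4. G is the centroid of triangle APN ⇒ G = (47/72, 1/8)
2·[ABG] = 7/45, 2·[NPV] = 4/3
[ABG]:[NPV] = 7/45:4/3 = 7/60

[ABG]:[NPV] = 7/60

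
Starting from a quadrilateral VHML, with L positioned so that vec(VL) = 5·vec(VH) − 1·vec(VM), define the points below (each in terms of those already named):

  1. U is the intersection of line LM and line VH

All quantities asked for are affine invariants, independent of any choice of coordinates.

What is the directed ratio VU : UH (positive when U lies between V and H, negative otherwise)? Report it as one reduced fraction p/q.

VU:UH = -5/3

Assign V = (0, 0), H = (1, 0), M = (0, 1), L = (5, -1) — the answer is frame-independent, so this choice is without loss of generality.
1. U is the intersection of line LM and line VH ⇒ U = (5/2, 0)
U = V + t·(H−V) with t = 5/2, so VU:UH = t:(1−t) = 5/2:-3/2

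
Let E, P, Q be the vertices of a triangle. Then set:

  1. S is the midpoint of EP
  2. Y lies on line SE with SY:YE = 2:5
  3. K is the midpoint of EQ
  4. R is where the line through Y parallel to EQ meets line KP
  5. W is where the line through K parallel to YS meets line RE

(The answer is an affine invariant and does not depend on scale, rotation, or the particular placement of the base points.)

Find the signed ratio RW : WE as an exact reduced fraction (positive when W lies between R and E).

RW:WE = -5/14

Set E = (0, 0), P = (1, 0), Q = (0, 1); any affine frame gives the same invariant.
1. S is the midpoint of EP ⇒ S = (1/2, 0)
2. Y lies on line SE with SY:YE = 2:5 ⇒ Y = (5/14, 0)
3. K is the midpoint of EQ ⇒ K = (0, 1/2)
4. R is where the line through Y parallel to EQ meets line KP ⇒ R = (5/14, 9/28)
5. W is where the line through K parallel to YS meets line RE ⇒ W = (5/9, 1/2)
W = R + t·(E−R) with t = -5/9, so RW:WE = t:(1−t) = -5/9:14/9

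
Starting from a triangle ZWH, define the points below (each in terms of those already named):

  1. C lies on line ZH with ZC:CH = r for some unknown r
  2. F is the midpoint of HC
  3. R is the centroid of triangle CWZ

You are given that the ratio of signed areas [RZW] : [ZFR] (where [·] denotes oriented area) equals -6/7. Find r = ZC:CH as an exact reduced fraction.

Work in coordinates with Z = (0, 0), W = (1, 0), H = (0, 1).
1. With ZC:CH = r, write λ = r/(r+1) so C = Z + λ·(H−Z); C is affine-linear in λ
2. F is the midpoint of HC ⇒ F is an affine combination of earlier points and hence also affine-linear in λ
3. R is the centroid of triangle CWZ ⇒ R is an affine combination of earlier points and hence also affine-linear in λ
Every point depending on C is an affine combination of C and λ-independent points, so each such coordinate is linear in λ; the λ² term in each signed area is a multiple of (H−Z)×(H−Z) = 0, so 2·[RZW] and 2·[ZFR] are each linear in λ. Evaluating at λ=0 and λ=1:
  2·[RZW] = 1/3·λ,   2·[ZFR] = -1/6·λ − 1/6
So [RZW]:[ZFR] = (1/3·λ) / (-1/6·λ − 1/6). Setting this equal to -6/7:
  1/3·λ = -6/7·(-1/6·λ − 1/6)  ⇒  λ = 3/4
Then r = λ/(1−λ) = (3/4)/(1/4) = 3. Check: with r = 3, C = (0, 3/4) and [RZW]:[ZFR] = -6/7 as required.

r = 3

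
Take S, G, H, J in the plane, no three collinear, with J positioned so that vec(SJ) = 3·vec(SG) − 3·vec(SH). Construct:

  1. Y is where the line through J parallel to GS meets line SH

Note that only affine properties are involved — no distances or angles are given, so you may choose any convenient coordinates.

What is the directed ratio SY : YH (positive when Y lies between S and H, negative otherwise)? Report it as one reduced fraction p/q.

Work in coordinates with S = (0, 0), G = (1, 0), H = (0, 1), J = (3, -3).
1. Y is where the line through J parallel to GS meets line SH ⇒ Y = (0, -3)
Y = S + t·(H−S) with t = -3, so SY:YH = t:(1−t) = -3:4

SY:YH = -3/4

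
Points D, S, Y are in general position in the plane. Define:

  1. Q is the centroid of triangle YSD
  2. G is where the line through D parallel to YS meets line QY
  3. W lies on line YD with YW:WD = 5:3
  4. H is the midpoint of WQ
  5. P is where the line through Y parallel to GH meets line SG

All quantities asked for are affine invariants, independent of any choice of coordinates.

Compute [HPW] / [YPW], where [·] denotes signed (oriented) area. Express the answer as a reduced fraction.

[HPW]:[YPW] = 7/30

Assign D = (0, 0), S = (1, 0), Y = (0, 1) — the answer is frame-independent, so this choice is without loss of generality.
1. Q is the centroid of triangle YSD ⇒ Q = (1/3, 1/3)
2. G is where the line through D parallel to YS meets line QY ⇒ G = (1, -1)
3. W lies on line YD with YW:WD = 5:3 ⇒ W = (0, 3/8)
4. H is the midpoint of WQ ⇒ H = (1/6, 17/48)
5. P is where the line through Y parallel to GH meets line SG ⇒ P = (1, -5/8)
2·[HPW] = -7/48, 2·[YPW] = -5/8
[HPW]:[YPW] = -7/48:-5/8 = 7/30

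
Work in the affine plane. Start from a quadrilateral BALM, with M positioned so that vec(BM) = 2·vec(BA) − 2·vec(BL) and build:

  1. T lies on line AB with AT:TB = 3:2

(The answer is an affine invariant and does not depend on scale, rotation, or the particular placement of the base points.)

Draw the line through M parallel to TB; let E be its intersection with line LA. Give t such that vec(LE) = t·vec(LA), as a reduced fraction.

t = 3

Set B = (0, 0), A = (1, 0), L = (0, 1), M = (2, -2); any affine frame gives the same invariant.
1. T lies on line AB with AT:TB = 3:2 ⇒ T = (2/5, 0)
through M parallel to TB: direction (-2/5, 0); meets LA at E = (3, -2)
E = L + t·(A−L) with t = 3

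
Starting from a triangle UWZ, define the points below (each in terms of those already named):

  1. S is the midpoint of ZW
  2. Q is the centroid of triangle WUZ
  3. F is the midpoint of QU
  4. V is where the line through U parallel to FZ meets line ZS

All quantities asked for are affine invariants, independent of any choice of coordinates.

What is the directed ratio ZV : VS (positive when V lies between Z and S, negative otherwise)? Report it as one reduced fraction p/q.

ZV:VS = -1/3

Choose coordinates U = (0, 0), W = (1, 0), Z = (0, 1).
1. S is the midpoint of ZW ⇒ S = (1/2, 1/2)
2. Q is the centroid of triangle WUZ ⇒ Q = (1/3, 1/3)
3. F is the midpoint of QU ⇒ F = (1/6, 1/6)
4. V is where the line through U parallel to FZ meets line ZS ⇒ V = (-1/4, 5/4)
V = Z + t·(S−Z) with t = -1/2, so ZV:VS = t:(1−t) = -1/2:3/2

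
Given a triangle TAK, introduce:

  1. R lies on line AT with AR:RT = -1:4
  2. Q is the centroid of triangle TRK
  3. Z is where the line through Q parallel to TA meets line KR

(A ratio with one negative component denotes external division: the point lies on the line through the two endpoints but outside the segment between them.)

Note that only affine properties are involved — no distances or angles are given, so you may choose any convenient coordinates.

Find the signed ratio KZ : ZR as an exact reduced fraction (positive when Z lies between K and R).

Assign T = (0, 0), A = (1, 0), K = (0, 1) — the answer is frame-independent, so this choice is without loss of generality.
1. R lies on line AT with AR:RT = -1:4 ⇒ R = (4/3, 0)
2. Q is the centroid of triangle TRK ⇒ Q = (4/9, 1/3)
3. Z is where the line through Q parallel to TA meets line KR ⇒ Z = (8/9, 1/3)
Z = K + t·(R−K) with t = 2/3, so KZ:ZR = t:(1−t) = 2/3:1/3

KZ:ZR = 2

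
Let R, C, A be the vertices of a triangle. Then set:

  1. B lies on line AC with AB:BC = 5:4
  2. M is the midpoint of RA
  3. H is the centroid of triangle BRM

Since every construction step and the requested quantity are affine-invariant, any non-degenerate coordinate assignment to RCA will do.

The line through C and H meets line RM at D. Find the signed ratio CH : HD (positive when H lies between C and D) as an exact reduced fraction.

Set R = (0, 0), C = (1, 0), A = (0, 1); any affine frame gives the same invariant.
1. B lies on line AC with AB:BC = 5:4 ⇒ B = (5/9, 4/9)
2. M is the midpoint of RA ⇒ M = (0, 1/2)
3. H is the centroid of triangle BRM ⇒ H = (5/27, 17/54)
line CH meets RM at D = (0, 17/44)
H = C + t·(D−C) with t = 22/27, so CH:HD = 22/27:5/27

CH:HD = 22/5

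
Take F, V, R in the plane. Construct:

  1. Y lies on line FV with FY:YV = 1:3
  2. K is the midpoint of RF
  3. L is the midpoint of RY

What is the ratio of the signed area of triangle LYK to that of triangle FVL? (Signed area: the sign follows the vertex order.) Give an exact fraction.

Set F = (0, 0), V = (1, 0), R = (0, 1); any affine frame gives the same invariant.
1. Y lies on line FV with FY:YV = 1:3 ⇒ Y = (1/4, 0)
2. K is the midpoint of RF ⇒ K = (0, 1/2)
3. L is the midpoint of RY ⇒ L = (1/8, 1/2)
2·[LYK] = -1/16, 2·[FVL] = 1/2
[LYK]:[FVL] = -1/16:1/2 = -1/8

[LYK]:[FVL] = -1/8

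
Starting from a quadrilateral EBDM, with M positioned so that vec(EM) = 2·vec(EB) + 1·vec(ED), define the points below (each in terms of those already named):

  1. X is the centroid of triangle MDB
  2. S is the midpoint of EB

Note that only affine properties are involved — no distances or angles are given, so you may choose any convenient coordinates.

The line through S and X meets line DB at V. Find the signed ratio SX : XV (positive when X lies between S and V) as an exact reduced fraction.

SX:XV = -7/4

Work in coordinates with E = (0, 0), B = (1, 0), D = (0, 1), M = (2, 1).
1. X is the centroid of triangle MDB ⇒ X = (1, 2/3)
2. S is the midpoint of EB ⇒ S = (1/2, 0)
line SX meets DB at V = (5/7, 2/7)
X = S + t·(V−S) with t = 7/3, so SX:XV = 7/3:-4/3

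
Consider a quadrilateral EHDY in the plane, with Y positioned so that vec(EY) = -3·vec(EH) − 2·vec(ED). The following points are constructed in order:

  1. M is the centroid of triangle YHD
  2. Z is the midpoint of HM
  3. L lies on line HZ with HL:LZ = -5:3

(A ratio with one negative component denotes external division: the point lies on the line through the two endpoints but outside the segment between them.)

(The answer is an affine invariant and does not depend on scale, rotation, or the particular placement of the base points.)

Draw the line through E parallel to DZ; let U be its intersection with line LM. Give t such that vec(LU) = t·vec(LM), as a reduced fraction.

Choose coordinates E = (0, 0), H = (1, 0), D = (0, 1), Y = (-3, -2).
1. M is the centroid of triangle YHD ⇒ M = (-2/3, -1/3)
2. Z is the midpoint of HM ⇒ Z = (1/6, -1/6)
3. L lies on line HZ with HL:LZ = -5:3 ⇒ L = (-13/12, -5/12)
through E parallel to DZ: direction (1/6, -7/6); meets LM at U = (1/36, -7/36)
U = L + t·(M−L) with t = 8/3

t = 8/3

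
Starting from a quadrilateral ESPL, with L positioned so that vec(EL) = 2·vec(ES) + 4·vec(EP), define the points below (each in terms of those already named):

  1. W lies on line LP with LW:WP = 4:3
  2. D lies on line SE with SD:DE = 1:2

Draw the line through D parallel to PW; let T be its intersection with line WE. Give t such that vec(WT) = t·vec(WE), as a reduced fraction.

t = 2

Work in coordinates with E = (0, 0), S = (1, 0), P = (0, 1), L = (2, 4).
1. W lies on line LP with LW:WP = 4:3 ⇒ W = (6/7, 16/7)
2. D lies on line SE with SD:DE = 1:2 ⇒ D = (2/3, 0)
through D parallel to PW: direction (6/7, 9/7); meets WE at T = (-6/7, -16/7)
T = W + t·(E−W) with t = 2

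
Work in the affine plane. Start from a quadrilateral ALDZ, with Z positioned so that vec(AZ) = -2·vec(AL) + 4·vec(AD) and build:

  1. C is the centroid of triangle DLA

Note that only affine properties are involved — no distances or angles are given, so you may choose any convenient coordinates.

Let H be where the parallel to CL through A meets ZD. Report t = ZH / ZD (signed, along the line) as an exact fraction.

Set A = (0, 0), L = (1, 0), D = (0, 1), Z = (-2, 4); any affine frame gives the same invariant.
1. C is the centroid of triangle DLA ⇒ C = (1/3, 1/3)
through A parallel to CL: direction (2/3, -1/3); meets ZD at H = (1, -1/2)
H = Z + t·(D−Z) with t = 3/2

t = 3/2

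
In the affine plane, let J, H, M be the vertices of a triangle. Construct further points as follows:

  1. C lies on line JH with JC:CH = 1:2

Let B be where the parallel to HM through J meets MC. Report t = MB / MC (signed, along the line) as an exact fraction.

t = 3/2

Choose coordinates J = (0, 0), H = (1, 0), M = (0, 1).
1. C lies on line JH with JC:CH = 1:2 ⇒ C = (1/3, 0)
through J parallel to HM: direction (-1, 1); meets MC at B = (1/2, -1/2)
B = M + t·(C−M) with t = 3/2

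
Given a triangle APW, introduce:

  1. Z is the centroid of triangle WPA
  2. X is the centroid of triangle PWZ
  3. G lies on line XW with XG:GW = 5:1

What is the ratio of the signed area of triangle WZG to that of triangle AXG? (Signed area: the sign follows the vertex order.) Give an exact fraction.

Assign A = (0, 0), P = (1, 0), W = (0, 1) — the answer is frame-independent, so this choice is without loss of generality.
1. Z is the centroid of triangle WPA ⇒ Z = (1/3, 1/3)
2. X is the centroid of triangle PWZ ⇒ X = (4/9, 4/9)
3. G lies on line XW with XG:GW = 5:1 ⇒ G = (2/27, 49/54)
2·[WZG] = 1/54, 2·[AXG] = 10/27
[WZG]:[AXG] = 1/54:10/27 = 1/20

[WZG]:[AXG] = 1/20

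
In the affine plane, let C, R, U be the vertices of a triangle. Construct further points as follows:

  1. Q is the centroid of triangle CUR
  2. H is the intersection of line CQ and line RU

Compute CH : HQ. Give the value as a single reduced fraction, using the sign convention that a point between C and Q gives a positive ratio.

CH:HQ = -3

Work in coordinates with C = (0, 0), R = (1, 0), U = (0, 1).
1. Q is the centroid of triangle CUR ⇒ Q = (1/3, 1/3)
2. H is the intersection of line CQ and line RU ⇒ H = (1/2, 1/2)
H = C + t·(Q−C) with t = 3/2, so CH:HQ = t:(1−t) = 3/2:-1/2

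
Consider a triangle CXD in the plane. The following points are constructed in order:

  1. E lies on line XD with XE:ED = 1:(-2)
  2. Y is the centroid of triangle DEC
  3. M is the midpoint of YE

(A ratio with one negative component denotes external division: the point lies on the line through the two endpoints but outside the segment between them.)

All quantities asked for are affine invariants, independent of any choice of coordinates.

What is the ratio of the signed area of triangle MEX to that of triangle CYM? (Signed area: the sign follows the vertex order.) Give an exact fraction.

[MEX]:[CYM] = -1/2

Work in coordinates with C = (0, 0), X = (1, 0), D = (0, 1).
1. E lies on line XD with XE:ED = 1:(-2) ⇒ E = (2, -1)
2. Y is the centroid of triangle DEC ⇒ Y = (2/3, 0)
3. M is the midpoint of YE ⇒ M = (4/3, -1/2)
2·[MEX] = 1/6, 2·[CYM] = -1/3
[MEX]:[CYM] = 1/6:-1/3 = -1/2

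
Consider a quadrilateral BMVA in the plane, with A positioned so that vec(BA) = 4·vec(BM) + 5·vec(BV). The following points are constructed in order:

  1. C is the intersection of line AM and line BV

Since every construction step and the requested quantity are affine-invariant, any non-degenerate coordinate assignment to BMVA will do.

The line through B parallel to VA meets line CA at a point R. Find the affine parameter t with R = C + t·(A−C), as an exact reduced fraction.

Choose coordinates B = (0, 0), M = (1, 0), V = (0, 1), A = (4, 5).
1. C is the intersection of line AM and line BV ⇒ C = (0, -5/3)
through B parallel to VA: direction (4, 4); meets CA at R = (5/2, 5/2)
R = C + t·(A−C) with t = 5/8

t = 5/8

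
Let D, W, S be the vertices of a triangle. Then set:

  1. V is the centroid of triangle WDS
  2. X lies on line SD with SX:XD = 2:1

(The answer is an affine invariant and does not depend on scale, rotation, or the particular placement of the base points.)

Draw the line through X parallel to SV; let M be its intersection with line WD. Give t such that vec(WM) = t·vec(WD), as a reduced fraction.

t = 5/6

Set D = (0, 0), W = (1, 0), S = (0, 1); any affine frame gives the same invariant.
1. V is the centroid of triangle WDS ⇒ V = (1/3, 1/3)
2. X lies on line SD with SX:XD = 2:1 ⇒ X = (0, 1/3)
through X parallel to SV: direction (1/3, -2/3); meets WD at M = (1/6, 0)
M = W + t·(D−W) with t = 5/6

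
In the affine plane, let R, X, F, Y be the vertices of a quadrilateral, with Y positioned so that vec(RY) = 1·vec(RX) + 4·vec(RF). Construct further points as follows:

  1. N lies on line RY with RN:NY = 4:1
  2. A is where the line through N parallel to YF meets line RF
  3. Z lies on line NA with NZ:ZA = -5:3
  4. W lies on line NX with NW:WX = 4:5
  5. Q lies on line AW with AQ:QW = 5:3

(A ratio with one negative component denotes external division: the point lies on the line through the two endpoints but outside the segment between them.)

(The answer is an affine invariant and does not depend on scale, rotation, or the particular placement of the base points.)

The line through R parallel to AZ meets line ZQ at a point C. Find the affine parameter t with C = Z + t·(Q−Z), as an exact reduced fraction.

Assign R = (0, 0), X = (1, 0), F = (0, 1), Y = (1, 4) — the answer is frame-independent, so this choice is without loss of generality.
1. N lies on line RY with RN:NY = 4:1 ⇒ N = (4/5, 16/5)
2. A is where the line through N parallel to YF meets line RF ⇒ A = (0, 4/5)
3. Z lies on line NA with NZ:ZA = -5:3 ⇒ Z = (-6/5, -14/5)
4. W lies on line NX with NW:WX = 4:5 ⇒ W = (8/9, 16/9)
5. Q lies on line AW with AQ:QW = 5:3 ⇒ Q = (5/9, 127/90)
through R parallel to AZ: direction (-6/5, -18/5); meets ZQ at C = (62/475, 186/475)
C = Z + t·(Q−Z) with t = 72/95

t = 72/95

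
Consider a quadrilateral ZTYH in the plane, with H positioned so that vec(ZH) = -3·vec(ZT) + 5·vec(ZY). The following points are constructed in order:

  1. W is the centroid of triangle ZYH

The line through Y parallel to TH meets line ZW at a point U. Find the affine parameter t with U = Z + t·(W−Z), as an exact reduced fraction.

t = 4/3

Assign Z = (0, 0), T = (1, 0), Y = (0, 1), H = (-3, 5) — the answer is frame-independent, so this choice is without loss of generality.
1. W is the centroid of triangle ZYH ⇒ W = (-1, 2)
through Y parallel to TH: direction (-4, 5); meets ZW at U = (-4/3, 8/3)
U = Z + t·(W−Z) with t = 4/3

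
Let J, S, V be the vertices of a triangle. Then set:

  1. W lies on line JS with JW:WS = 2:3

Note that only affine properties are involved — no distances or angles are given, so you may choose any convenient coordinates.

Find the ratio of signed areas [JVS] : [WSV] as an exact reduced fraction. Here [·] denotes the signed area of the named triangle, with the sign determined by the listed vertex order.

Assign J = (0, 0), S = (1, 0), V = (0, 1) — the answer is frame-independent, so this choice is without loss of generality.
1. W lies on line JS with JW:WS = 2:3 ⇒ W = (2/5, 0)
2·[JVS] = -1, 2·[WSV] = 3/5
[JVS]:[WSV] = -1:3/5 = -5/3

[JVS]:[WSV] = -5/3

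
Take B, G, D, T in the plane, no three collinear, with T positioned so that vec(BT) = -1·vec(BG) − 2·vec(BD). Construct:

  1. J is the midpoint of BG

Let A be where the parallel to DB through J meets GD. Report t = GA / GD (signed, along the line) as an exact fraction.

t = 1/2

Work in coordinates with B = (0, 0), G = (1, 0), D = (0, 1), T = (-1, -2).
1. J is the midpoint of BG ⇒ J = (1/2, 0)
through J parallel to DB: direction (0, -1); meets GD at A = (1/2, 1/2)
A = G + t·(D−G) with t = 1/2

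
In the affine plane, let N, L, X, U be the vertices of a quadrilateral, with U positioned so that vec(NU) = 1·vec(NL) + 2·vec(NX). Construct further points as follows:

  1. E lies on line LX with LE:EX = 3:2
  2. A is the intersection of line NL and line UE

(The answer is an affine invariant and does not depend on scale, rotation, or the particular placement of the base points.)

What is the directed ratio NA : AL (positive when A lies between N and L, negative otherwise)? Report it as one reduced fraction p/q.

Choose coordinates N = (0, 0), L = (1, 0), X = (0, 1), U = (1, 2).
1. E lies on line LX with LE:EX = 3:2 ⇒ E = (2/5, 3/5)
2. A is the intersection of line NL and line UE ⇒ A = (1/7, 0)
A = N + t·(L−N) with t = 1/7, so NA:AL = t:(1−t) = 1/7:6/7

NA:AL = 1/6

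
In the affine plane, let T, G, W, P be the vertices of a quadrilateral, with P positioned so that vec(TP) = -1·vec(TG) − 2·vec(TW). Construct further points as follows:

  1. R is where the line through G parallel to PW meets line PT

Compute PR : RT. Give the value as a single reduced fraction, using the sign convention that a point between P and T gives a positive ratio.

Work in coordinates with T = (0, 0), G = (1, 0), W = (0, 1), P = (-1, -2).
1. R is where the line through G parallel to PW meets line PT ⇒ R = (3, 6)
R = P + t·(T−P) with t = 4, so PR:RT = t:(1−t) = 4:-3

PR:RT = -4/3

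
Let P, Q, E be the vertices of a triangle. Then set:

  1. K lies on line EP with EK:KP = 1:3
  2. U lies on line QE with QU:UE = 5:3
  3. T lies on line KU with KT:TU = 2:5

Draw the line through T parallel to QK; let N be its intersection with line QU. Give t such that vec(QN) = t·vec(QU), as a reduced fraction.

t = 2/7

Choose coordinates P = (0, 0), Q = (1, 0), E = (0, 1).
1. K lies on line EP with EK:KP = 1:3 ⇒ K = (0, 3/4)
2. U lies on line QE with QU:UE = 5:3 ⇒ U = (3/8, 5/8)
3. T lies on line KU with KT:TU = 2:5 ⇒ T = (3/28, 5/7)
through T parallel to QK: direction (-1, 3/4); meets QU at N = (23/28, 5/28)
N = Q + t·(U−Q) with t = 2/7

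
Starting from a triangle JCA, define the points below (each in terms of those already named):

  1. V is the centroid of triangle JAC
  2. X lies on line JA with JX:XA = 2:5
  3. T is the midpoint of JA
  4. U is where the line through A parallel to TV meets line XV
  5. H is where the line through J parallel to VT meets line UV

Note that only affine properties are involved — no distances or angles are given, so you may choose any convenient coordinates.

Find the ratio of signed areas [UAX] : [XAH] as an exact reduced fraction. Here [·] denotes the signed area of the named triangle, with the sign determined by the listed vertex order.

Work in coordinates with J = (0, 0), C = (1, 0), A = (0, 1).
1. V is the centroid of triangle JAC ⇒ V = (1/3, 1/3)
2. X lies on line JA with JX:XA = 2:5 ⇒ X = (0, 2/7)
3. T is the midpoint of JA ⇒ T = (0, 1/2)
4. U is where the line through A parallel to TV meets line XV ⇒ U = (10/9, 4/9)
5. H is where the line through J parallel to VT meets line UV ⇒ H = (-4/9, 2/9)
2·[UAX] = 50/63, 2·[XAH] = 20/63
[UAX]:[XAH] = 50/63:20/63 = 5/2

[UAX]:[XAH] = 5/2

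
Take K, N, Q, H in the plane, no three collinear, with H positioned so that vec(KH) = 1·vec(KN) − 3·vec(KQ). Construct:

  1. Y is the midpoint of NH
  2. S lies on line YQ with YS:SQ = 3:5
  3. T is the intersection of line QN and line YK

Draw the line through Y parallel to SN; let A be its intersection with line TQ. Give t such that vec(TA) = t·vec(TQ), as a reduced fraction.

t = 9/5

Work in coordinates with K = (0, 0), N = (1, 0), Q = (0, 1), H = (1, -3).
1. Y is the midpoint of NH ⇒ Y = (1, -3/2)
2. S lies on line YQ with YS:SQ = 3:5 ⇒ S = (5/8, -9/16)
3. T is the intersection of line QN and line YK ⇒ T = (-2, 3)
through Y parallel to SN: direction (3/8, 9/16); meets TQ at A = (8/5, -3/5)
A = T + t·(Q−T) with t = 9/5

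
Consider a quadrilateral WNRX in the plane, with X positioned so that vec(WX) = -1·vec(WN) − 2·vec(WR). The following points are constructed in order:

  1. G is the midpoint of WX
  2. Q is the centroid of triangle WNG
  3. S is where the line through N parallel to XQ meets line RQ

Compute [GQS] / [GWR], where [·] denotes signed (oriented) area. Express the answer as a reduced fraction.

[GQS]:[GWR] = -12/11

Set W = (0, 0), N = (1, 0), R = (0, 1), X = (-1, -2); any affine frame gives the same invariant.
1. G is the midpoint of WX ⇒ G = (-1/2, -1)
2. Q is the centroid of triangle WNG ⇒ Q = (1/6, -1/3)
3. S is where the line through N parallel to XQ meets line RQ ⇒ S = (17/66, -35/33)
2·[GQS] = -6/11, 2·[GWR] = 1/2
[GQS]:[GWR] = -6/11:1/2 = -12/11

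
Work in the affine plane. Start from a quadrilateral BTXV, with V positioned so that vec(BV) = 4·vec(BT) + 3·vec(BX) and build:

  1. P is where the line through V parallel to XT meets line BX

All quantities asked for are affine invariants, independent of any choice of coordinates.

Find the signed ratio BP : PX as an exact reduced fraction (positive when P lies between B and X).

Choose coordinates B = (0, 0), T = (1, 0), X = (0, 1), V = (4, 3).
1. P is where the line through V parallel to XT meets line BX ⇒ P = (0, 7)
P = B + t·(X−B) with t = 7, so BP:PX = t:(1−t) = 7:-6

BP:PX = -7/6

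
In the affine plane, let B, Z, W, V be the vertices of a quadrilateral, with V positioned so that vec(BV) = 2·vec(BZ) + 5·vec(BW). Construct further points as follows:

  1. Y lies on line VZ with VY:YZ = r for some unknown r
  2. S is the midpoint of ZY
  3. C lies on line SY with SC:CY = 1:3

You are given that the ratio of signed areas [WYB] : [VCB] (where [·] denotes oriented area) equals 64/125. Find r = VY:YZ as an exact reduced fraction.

Set B = (0, 0), Z = (1, 0), W = (0, 1), V = (2, 5); any affine frame gives the same invariant.
1. With VY:YZ = r, write λ = r/(r+1) so Y = V + λ·(Z−V); Y is affine-linear in λ
2. S is the midpoint of ZY ⇒ S is an affine combination of earlier points and hence also affine-linear in λ
3. C lies on line SY with SC:CY = 1:3 ⇒ C is an affine combination of earlier points and hence also affine-linear in λ
Every point depending on Y is an affine combination of Y and λ-independent points, so each such coordinate is linear in λ; the λ² term in each signed area is a multiple of (Z−V)×(Z−V) = 0, so 2·[WYB] and 2·[VCB] are each linear in λ. Evaluating at λ=0 and λ=1:
  2·[WYB] = λ − 2,   2·[VCB] = -25/8·λ − 15/8
So [WYB]:[VCB] = (λ − 2) / (-25/8·λ − 15/8). Setting this equal to 64/125:
  λ − 2 = 64/125·(-25/8·λ − 15/8)  ⇒  λ = 2/5
Then r = λ/(1−λ) = (2/5)/(3/5) = 2/3. Check: with r = 2/3, Y = (8/5, 3) and [WYB]:[VCB] = 64/125 as required.

r = 2/3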